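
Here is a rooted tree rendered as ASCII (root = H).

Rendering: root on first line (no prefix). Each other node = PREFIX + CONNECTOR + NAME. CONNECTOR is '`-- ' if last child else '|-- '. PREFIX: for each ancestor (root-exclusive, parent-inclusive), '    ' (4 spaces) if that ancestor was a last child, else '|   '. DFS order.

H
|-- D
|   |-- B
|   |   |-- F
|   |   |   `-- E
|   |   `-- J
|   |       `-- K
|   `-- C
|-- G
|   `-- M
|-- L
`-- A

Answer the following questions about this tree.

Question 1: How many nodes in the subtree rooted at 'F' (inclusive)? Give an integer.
Subtree rooted at F contains: E, F
Count = 2

Answer: 2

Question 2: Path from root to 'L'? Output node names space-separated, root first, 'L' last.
Walk down from root: H -> L

Answer: H L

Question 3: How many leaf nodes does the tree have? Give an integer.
Answer: 6

Derivation:
Leaves (nodes with no children): A, C, E, K, L, M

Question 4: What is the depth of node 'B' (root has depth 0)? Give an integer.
Answer: 2

Derivation:
Path from root to B: H -> D -> B
Depth = number of edges = 2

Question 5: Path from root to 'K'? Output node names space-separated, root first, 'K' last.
Walk down from root: H -> D -> B -> J -> K

Answer: H D B J K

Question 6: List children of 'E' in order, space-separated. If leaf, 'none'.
Answer: none

Derivation:
Node E's children (from adjacency): (leaf)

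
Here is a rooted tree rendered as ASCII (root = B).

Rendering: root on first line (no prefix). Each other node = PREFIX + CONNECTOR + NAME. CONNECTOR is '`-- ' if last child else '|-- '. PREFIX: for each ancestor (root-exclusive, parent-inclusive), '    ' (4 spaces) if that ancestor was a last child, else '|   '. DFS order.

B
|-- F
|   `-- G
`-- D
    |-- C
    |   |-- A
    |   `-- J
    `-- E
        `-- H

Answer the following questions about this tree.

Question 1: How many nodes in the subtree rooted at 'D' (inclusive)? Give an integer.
Subtree rooted at D contains: A, C, D, E, H, J
Count = 6

Answer: 6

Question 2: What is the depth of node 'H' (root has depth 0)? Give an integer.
Path from root to H: B -> D -> E -> H
Depth = number of edges = 3

Answer: 3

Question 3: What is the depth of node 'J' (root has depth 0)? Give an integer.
Answer: 3

Derivation:
Path from root to J: B -> D -> C -> J
Depth = number of edges = 3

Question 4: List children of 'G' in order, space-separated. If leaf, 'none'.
Answer: none

Derivation:
Node G's children (from adjacency): (leaf)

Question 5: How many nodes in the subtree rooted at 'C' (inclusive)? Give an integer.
Subtree rooted at C contains: A, C, J
Count = 3

Answer: 3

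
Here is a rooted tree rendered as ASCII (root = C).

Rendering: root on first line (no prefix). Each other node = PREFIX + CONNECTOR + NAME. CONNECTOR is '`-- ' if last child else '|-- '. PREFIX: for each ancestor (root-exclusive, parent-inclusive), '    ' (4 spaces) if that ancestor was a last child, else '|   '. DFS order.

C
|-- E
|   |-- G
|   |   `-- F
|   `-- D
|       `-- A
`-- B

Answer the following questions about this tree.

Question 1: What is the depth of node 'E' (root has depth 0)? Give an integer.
Answer: 1

Derivation:
Path from root to E: C -> E
Depth = number of edges = 1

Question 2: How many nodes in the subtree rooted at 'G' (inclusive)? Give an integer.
Answer: 2

Derivation:
Subtree rooted at G contains: F, G
Count = 2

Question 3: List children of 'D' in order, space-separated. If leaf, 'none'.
Answer: A

Derivation:
Node D's children (from adjacency): A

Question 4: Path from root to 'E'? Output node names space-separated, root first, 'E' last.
Answer: C E

Derivation:
Walk down from root: C -> E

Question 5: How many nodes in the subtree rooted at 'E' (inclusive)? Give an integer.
Subtree rooted at E contains: A, D, E, F, G
Count = 5

Answer: 5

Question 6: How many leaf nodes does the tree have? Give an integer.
Leaves (nodes with no children): A, B, F

Answer: 3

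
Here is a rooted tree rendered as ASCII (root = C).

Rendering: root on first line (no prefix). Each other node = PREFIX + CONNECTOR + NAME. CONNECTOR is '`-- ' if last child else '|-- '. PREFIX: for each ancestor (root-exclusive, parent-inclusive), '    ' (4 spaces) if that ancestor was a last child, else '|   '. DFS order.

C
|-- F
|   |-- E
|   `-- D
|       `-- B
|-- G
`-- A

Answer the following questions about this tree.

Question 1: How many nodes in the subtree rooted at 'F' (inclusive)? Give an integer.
Answer: 4

Derivation:
Subtree rooted at F contains: B, D, E, F
Count = 4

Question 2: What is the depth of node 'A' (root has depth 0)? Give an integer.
Answer: 1

Derivation:
Path from root to A: C -> A
Depth = number of edges = 1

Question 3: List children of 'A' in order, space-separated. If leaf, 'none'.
Node A's children (from adjacency): (leaf)

Answer: none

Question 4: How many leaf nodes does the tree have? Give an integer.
Answer: 4

Derivation:
Leaves (nodes with no children): A, B, E, G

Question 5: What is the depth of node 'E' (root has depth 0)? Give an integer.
Answer: 2

Derivation:
Path from root to E: C -> F -> E
Depth = number of edges = 2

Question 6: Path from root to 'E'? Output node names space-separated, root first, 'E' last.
Answer: C F E

Derivation:
Walk down from root: C -> F -> E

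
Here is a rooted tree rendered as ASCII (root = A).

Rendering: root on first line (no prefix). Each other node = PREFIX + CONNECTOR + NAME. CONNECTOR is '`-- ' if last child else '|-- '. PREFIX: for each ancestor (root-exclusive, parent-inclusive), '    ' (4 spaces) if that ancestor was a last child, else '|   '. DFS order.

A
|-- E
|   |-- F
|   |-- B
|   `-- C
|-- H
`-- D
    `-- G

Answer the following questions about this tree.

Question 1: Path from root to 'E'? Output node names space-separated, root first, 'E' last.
Answer: A E

Derivation:
Walk down from root: A -> E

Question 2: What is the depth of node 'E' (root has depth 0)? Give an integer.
Path from root to E: A -> E
Depth = number of edges = 1

Answer: 1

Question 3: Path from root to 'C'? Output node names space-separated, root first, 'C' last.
Answer: A E C

Derivation:
Walk down from root: A -> E -> C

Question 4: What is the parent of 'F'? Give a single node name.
Answer: E

Derivation:
Scan adjacency: F appears as child of E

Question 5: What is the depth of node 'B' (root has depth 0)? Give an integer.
Answer: 2

Derivation:
Path from root to B: A -> E -> B
Depth = number of edges = 2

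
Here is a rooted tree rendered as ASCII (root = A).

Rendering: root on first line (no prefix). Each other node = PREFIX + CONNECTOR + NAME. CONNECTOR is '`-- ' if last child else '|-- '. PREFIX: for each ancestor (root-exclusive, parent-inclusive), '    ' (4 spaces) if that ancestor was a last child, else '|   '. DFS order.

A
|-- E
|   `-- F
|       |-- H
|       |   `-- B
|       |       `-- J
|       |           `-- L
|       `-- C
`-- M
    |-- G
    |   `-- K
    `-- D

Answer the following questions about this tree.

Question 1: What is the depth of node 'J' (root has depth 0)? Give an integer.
Answer: 5

Derivation:
Path from root to J: A -> E -> F -> H -> B -> J
Depth = number of edges = 5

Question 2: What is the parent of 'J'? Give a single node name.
Answer: B

Derivation:
Scan adjacency: J appears as child of B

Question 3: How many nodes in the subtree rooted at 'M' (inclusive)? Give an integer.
Subtree rooted at M contains: D, G, K, M
Count = 4

Answer: 4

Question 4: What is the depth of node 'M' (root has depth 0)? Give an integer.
Answer: 1

Derivation:
Path from root to M: A -> M
Depth = number of edges = 1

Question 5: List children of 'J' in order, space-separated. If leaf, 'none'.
Answer: L

Derivation:
Node J's children (from adjacency): L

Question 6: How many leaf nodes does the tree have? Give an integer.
Answer: 4

Derivation:
Leaves (nodes with no children): C, D, K, L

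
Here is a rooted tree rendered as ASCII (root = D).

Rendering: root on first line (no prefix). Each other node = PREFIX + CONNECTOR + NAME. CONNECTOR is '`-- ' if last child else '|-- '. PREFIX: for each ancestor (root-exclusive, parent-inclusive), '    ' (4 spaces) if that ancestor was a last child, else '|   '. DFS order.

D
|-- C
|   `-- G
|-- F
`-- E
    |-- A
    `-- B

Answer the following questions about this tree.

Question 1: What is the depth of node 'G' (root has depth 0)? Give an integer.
Path from root to G: D -> C -> G
Depth = number of edges = 2

Answer: 2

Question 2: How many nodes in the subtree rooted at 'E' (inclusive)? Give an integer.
Subtree rooted at E contains: A, B, E
Count = 3

Answer: 3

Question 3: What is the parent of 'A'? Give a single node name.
Answer: E

Derivation:
Scan adjacency: A appears as child of E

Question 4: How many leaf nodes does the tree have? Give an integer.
Leaves (nodes with no children): A, B, F, G

Answer: 4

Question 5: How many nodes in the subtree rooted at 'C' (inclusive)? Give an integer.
Answer: 2

Derivation:
Subtree rooted at C contains: C, G
Count = 2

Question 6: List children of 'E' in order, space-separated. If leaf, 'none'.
Node E's children (from adjacency): A, B

Answer: A B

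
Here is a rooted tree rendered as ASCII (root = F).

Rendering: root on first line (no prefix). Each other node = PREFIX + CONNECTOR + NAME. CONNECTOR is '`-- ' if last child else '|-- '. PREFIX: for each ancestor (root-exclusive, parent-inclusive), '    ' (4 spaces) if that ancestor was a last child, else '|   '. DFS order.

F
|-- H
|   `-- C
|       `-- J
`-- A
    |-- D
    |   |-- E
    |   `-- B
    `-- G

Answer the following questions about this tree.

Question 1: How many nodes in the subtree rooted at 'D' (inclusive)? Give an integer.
Answer: 3

Derivation:
Subtree rooted at D contains: B, D, E
Count = 3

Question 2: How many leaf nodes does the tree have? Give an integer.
Answer: 4

Derivation:
Leaves (nodes with no children): B, E, G, J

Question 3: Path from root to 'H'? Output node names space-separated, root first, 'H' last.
Answer: F H

Derivation:
Walk down from root: F -> H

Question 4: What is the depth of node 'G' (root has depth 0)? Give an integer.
Answer: 2

Derivation:
Path from root to G: F -> A -> G
Depth = number of edges = 2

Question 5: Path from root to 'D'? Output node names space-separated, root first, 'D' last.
Walk down from root: F -> A -> D

Answer: F A D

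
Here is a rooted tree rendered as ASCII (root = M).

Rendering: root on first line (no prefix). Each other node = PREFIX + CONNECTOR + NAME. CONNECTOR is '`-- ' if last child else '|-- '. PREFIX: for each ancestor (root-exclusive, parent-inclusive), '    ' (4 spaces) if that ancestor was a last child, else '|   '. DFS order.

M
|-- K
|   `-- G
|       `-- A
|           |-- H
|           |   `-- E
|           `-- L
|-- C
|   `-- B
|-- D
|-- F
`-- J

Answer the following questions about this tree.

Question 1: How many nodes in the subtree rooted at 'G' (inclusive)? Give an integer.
Subtree rooted at G contains: A, E, G, H, L
Count = 5

Answer: 5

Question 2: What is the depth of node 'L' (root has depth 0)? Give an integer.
Answer: 4

Derivation:
Path from root to L: M -> K -> G -> A -> L
Depth = number of edges = 4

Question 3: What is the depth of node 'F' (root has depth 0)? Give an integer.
Answer: 1

Derivation:
Path from root to F: M -> F
Depth = number of edges = 1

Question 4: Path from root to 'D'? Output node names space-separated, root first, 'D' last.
Walk down from root: M -> D

Answer: M D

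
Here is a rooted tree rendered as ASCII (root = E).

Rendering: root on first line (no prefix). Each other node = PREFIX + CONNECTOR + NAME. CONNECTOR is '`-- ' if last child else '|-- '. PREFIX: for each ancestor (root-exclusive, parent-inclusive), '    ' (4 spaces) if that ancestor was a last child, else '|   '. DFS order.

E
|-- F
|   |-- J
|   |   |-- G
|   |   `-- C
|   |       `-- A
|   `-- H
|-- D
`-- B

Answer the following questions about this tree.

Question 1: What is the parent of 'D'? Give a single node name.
Answer: E

Derivation:
Scan adjacency: D appears as child of E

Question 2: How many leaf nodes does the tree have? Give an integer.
Leaves (nodes with no children): A, B, D, G, H

Answer: 5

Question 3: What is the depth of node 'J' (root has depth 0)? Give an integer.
Path from root to J: E -> F -> J
Depth = number of edges = 2

Answer: 2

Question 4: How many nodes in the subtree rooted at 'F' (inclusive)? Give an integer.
Answer: 6

Derivation:
Subtree rooted at F contains: A, C, F, G, H, J
Count = 6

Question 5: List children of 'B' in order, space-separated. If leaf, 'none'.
Answer: none

Derivation:
Node B's children (from adjacency): (leaf)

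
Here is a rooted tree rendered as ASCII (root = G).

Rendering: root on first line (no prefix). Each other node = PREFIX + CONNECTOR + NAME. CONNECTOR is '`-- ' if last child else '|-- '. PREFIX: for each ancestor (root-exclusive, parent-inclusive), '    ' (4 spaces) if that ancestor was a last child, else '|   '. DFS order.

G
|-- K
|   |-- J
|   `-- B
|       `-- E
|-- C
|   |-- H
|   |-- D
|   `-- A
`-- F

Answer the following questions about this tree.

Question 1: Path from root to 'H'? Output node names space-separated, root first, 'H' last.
Walk down from root: G -> C -> H

Answer: G C H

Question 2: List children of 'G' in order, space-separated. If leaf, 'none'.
Node G's children (from adjacency): K, C, F

Answer: K C F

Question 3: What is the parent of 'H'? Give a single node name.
Answer: C

Derivation:
Scan adjacency: H appears as child of C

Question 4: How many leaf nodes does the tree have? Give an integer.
Leaves (nodes with no children): A, D, E, F, H, J

Answer: 6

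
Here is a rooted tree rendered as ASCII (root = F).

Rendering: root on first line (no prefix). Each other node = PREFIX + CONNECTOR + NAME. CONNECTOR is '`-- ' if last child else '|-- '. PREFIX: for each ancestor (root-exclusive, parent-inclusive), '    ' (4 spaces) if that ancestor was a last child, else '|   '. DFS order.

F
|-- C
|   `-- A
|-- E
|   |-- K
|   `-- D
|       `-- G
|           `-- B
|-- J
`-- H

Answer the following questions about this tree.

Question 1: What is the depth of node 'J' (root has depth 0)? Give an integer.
Path from root to J: F -> J
Depth = number of edges = 1

Answer: 1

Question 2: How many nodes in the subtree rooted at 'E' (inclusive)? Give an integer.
Subtree rooted at E contains: B, D, E, G, K
Count = 5

Answer: 5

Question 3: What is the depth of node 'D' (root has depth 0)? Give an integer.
Answer: 2

Derivation:
Path from root to D: F -> E -> D
Depth = number of edges = 2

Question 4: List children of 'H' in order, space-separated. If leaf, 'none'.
Answer: none

Derivation:
Node H's children (from adjacency): (leaf)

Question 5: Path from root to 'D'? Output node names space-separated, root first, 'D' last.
Walk down from root: F -> E -> D

Answer: F E D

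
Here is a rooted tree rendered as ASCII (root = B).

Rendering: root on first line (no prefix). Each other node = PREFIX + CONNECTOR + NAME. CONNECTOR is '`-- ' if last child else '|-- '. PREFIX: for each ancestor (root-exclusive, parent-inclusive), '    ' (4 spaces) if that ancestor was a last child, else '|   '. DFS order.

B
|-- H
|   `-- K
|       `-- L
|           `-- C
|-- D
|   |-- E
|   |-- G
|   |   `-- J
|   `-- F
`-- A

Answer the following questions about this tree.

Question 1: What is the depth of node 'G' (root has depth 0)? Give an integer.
Answer: 2

Derivation:
Path from root to G: B -> D -> G
Depth = number of edges = 2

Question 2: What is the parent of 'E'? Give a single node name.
Answer: D

Derivation:
Scan adjacency: E appears as child of D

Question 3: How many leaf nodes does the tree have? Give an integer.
Leaves (nodes with no children): A, C, E, F, J

Answer: 5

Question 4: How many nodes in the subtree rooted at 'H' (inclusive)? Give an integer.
Answer: 4

Derivation:
Subtree rooted at H contains: C, H, K, L
Count = 4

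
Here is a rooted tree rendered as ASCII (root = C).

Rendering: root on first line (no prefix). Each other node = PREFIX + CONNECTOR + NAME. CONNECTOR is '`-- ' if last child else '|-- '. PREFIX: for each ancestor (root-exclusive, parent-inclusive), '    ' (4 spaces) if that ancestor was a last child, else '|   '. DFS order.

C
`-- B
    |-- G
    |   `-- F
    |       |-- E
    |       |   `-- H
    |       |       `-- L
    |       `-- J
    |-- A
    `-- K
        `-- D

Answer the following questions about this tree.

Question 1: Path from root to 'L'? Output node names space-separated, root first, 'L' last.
Answer: C B G F E H L

Derivation:
Walk down from root: C -> B -> G -> F -> E -> H -> L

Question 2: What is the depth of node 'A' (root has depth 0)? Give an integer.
Path from root to A: C -> B -> A
Depth = number of edges = 2

Answer: 2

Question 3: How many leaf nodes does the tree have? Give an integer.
Leaves (nodes with no children): A, D, J, L

Answer: 4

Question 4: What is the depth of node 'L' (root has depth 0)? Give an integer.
Answer: 6

Derivation:
Path from root to L: C -> B -> G -> F -> E -> H -> L
Depth = number of edges = 6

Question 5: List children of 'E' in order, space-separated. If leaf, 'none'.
Node E's children (from adjacency): H

Answer: H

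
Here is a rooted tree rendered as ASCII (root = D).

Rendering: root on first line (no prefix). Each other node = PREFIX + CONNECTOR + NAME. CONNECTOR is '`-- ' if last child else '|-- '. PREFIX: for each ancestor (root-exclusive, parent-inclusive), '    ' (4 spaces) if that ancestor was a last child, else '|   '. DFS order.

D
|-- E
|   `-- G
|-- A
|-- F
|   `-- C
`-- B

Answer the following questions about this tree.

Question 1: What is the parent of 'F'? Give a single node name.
Answer: D

Derivation:
Scan adjacency: F appears as child of D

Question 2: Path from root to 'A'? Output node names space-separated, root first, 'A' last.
Walk down from root: D -> A

Answer: D A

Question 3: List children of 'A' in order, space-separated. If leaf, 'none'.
Node A's children (from adjacency): (leaf)

Answer: none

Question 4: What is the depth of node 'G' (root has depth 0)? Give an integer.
Path from root to G: D -> E -> G
Depth = number of edges = 2

Answer: 2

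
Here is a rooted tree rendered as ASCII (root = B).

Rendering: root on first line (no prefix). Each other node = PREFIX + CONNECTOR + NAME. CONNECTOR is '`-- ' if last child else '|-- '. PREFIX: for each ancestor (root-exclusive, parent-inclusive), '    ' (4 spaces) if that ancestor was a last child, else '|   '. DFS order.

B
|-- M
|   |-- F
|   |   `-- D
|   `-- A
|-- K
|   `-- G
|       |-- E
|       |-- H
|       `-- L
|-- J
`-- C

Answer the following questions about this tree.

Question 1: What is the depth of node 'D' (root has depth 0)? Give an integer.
Path from root to D: B -> M -> F -> D
Depth = number of edges = 3

Answer: 3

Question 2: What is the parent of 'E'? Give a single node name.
Answer: G

Derivation:
Scan adjacency: E appears as child of G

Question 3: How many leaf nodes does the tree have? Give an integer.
Leaves (nodes with no children): A, C, D, E, H, J, L

Answer: 7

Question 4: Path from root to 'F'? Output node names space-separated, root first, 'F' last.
Walk down from root: B -> M -> F

Answer: B M F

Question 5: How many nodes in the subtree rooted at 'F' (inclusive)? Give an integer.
Subtree rooted at F contains: D, F
Count = 2

Answer: 2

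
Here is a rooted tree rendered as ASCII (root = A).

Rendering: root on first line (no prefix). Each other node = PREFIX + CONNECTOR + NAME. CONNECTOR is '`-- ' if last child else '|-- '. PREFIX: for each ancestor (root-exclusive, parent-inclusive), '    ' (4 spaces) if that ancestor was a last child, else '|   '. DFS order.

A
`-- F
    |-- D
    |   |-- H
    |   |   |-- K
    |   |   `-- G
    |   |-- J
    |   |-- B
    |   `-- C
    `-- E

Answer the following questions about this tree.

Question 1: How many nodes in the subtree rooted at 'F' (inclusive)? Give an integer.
Subtree rooted at F contains: B, C, D, E, F, G, H, J, K
Count = 9

Answer: 9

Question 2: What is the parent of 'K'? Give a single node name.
Scan adjacency: K appears as child of H

Answer: H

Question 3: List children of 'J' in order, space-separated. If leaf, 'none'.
Node J's children (from adjacency): (leaf)

Answer: none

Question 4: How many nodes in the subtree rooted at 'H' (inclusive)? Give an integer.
Answer: 3

Derivation:
Subtree rooted at H contains: G, H, K
Count = 3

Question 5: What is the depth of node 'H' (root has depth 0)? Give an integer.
Answer: 3

Derivation:
Path from root to H: A -> F -> D -> H
Depth = number of edges = 3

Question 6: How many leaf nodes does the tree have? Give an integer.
Answer: 6

Derivation:
Leaves (nodes with no children): B, C, E, G, J, K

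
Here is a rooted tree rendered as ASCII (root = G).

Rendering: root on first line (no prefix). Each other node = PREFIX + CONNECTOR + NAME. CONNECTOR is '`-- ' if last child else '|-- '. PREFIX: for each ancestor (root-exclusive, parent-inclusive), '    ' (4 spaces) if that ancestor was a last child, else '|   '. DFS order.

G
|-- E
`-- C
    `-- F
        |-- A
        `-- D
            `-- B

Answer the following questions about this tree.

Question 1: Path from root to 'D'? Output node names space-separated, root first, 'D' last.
Answer: G C F D

Derivation:
Walk down from root: G -> C -> F -> D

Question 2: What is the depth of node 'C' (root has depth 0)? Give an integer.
Path from root to C: G -> C
Depth = number of edges = 1

Answer: 1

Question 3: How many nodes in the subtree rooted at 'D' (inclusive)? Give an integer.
Subtree rooted at D contains: B, D
Count = 2

Answer: 2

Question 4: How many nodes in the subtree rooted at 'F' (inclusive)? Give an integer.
Answer: 4

Derivation:
Subtree rooted at F contains: A, B, D, F
Count = 4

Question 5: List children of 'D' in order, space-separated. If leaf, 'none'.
Node D's children (from adjacency): B

Answer: B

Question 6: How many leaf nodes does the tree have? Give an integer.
Answer: 3

Derivation:
Leaves (nodes with no children): A, B, E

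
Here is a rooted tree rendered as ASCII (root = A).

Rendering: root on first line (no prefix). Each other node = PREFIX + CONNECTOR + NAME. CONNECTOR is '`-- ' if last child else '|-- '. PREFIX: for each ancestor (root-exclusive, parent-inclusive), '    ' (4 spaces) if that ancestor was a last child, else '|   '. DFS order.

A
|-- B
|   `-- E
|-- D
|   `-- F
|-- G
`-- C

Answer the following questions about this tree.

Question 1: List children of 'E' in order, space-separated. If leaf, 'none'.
Answer: none

Derivation:
Node E's children (from adjacency): (leaf)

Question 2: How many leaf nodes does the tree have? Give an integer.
Answer: 4

Derivation:
Leaves (nodes with no children): C, E, F, G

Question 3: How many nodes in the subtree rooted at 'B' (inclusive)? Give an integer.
Answer: 2

Derivation:
Subtree rooted at B contains: B, E
Count = 2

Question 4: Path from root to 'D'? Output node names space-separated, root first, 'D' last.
Walk down from root: A -> D

Answer: A D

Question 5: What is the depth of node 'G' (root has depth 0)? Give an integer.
Path from root to G: A -> G
Depth = number of edges = 1

Answer: 1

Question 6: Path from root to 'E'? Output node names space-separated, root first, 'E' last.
Walk down from root: A -> B -> E

Answer: A B E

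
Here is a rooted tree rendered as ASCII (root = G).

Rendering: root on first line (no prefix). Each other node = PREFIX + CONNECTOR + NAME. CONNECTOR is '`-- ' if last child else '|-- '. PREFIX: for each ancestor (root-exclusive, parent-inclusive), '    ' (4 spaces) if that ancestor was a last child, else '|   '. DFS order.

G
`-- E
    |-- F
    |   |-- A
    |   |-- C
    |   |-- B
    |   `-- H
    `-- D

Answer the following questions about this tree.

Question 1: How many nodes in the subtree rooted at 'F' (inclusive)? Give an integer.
Answer: 5

Derivation:
Subtree rooted at F contains: A, B, C, F, H
Count = 5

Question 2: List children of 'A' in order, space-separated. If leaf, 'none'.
Node A's children (from adjacency): (leaf)

Answer: none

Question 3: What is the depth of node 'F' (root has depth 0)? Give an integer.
Path from root to F: G -> E -> F
Depth = number of edges = 2

Answer: 2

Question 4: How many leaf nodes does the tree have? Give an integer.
Answer: 5

Derivation:
Leaves (nodes with no children): A, B, C, D, H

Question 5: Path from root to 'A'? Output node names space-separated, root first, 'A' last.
Walk down from root: G -> E -> F -> A

Answer: G E F A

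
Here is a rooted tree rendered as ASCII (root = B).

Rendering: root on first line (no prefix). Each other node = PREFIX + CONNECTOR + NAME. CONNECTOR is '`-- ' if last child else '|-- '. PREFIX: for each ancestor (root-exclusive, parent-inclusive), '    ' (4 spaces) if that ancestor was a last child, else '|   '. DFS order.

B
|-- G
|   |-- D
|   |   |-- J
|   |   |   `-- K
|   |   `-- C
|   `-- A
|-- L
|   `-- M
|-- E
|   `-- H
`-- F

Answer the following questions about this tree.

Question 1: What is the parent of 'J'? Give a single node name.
Scan adjacency: J appears as child of D

Answer: D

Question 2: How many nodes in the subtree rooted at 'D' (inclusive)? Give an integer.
Answer: 4

Derivation:
Subtree rooted at D contains: C, D, J, K
Count = 4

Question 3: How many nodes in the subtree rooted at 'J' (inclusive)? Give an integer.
Subtree rooted at J contains: J, K
Count = 2

Answer: 2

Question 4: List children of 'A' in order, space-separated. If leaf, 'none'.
Answer: none

Derivation:
Node A's children (from adjacency): (leaf)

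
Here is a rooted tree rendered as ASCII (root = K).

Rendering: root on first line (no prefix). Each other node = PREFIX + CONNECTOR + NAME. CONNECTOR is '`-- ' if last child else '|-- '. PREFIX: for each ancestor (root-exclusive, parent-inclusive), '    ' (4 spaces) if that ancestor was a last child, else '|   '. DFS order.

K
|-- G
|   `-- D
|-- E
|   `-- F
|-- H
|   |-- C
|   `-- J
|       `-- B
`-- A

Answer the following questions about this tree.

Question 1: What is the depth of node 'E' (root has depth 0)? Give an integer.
Answer: 1

Derivation:
Path from root to E: K -> E
Depth = number of edges = 1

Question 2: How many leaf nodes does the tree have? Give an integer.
Leaves (nodes with no children): A, B, C, D, F

Answer: 5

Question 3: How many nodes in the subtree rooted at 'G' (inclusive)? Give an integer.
Subtree rooted at G contains: D, G
Count = 2

Answer: 2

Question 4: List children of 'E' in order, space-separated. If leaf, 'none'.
Answer: F

Derivation:
Node E's children (from adjacency): F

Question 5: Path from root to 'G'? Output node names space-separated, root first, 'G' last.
Answer: K G

Derivation:
Walk down from root: K -> G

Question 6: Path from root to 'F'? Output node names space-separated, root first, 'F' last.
Answer: K E F

Derivation:
Walk down from root: K -> E -> F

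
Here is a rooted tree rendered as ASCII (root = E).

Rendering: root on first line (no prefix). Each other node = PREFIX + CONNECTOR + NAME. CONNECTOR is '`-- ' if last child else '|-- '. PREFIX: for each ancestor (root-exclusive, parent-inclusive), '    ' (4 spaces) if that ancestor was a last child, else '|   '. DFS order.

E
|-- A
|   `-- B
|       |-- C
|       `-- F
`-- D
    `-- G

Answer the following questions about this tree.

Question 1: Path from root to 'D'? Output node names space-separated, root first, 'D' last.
Walk down from root: E -> D

Answer: E D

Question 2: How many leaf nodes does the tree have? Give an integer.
Leaves (nodes with no children): C, F, G

Answer: 3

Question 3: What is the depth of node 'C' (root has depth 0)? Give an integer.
Path from root to C: E -> A -> B -> C
Depth = number of edges = 3

Answer: 3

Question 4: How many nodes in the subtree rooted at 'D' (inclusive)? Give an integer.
Answer: 2

Derivation:
Subtree rooted at D contains: D, G
Count = 2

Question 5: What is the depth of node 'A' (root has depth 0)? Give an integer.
Answer: 1

Derivation:
Path from root to A: E -> A
Depth = number of edges = 1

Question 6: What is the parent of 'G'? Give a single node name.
Answer: D

Derivation:
Scan adjacency: G appears as child of D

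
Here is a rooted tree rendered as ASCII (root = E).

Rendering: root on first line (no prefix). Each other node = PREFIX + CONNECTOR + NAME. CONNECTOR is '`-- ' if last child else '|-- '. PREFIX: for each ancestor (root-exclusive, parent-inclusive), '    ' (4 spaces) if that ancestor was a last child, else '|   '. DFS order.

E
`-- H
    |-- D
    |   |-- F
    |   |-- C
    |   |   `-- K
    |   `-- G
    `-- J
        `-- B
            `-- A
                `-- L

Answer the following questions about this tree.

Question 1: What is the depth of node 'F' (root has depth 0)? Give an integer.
Answer: 3

Derivation:
Path from root to F: E -> H -> D -> F
Depth = number of edges = 3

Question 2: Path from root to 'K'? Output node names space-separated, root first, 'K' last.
Answer: E H D C K

Derivation:
Walk down from root: E -> H -> D -> C -> K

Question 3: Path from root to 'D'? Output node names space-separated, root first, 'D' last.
Walk down from root: E -> H -> D

Answer: E H D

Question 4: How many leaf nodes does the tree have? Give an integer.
Leaves (nodes with no children): F, G, K, L

Answer: 4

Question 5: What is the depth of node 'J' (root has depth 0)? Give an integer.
Path from root to J: E -> H -> J
Depth = number of edges = 2

Answer: 2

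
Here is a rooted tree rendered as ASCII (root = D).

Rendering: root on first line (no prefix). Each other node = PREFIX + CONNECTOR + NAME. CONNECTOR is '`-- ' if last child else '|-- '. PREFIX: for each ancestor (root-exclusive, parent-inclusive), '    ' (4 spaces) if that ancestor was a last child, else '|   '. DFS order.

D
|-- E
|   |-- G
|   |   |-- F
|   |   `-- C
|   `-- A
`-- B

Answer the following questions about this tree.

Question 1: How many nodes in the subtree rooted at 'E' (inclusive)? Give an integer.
Subtree rooted at E contains: A, C, E, F, G
Count = 5

Answer: 5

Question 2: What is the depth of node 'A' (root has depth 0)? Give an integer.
Path from root to A: D -> E -> A
Depth = number of edges = 2

Answer: 2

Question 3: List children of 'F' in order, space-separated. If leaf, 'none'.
Answer: none

Derivation:
Node F's children (from adjacency): (leaf)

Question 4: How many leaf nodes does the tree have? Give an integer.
Leaves (nodes with no children): A, B, C, F

Answer: 4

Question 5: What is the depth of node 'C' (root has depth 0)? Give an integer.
Answer: 3

Derivation:
Path from root to C: D -> E -> G -> C
Depth = number of edges = 3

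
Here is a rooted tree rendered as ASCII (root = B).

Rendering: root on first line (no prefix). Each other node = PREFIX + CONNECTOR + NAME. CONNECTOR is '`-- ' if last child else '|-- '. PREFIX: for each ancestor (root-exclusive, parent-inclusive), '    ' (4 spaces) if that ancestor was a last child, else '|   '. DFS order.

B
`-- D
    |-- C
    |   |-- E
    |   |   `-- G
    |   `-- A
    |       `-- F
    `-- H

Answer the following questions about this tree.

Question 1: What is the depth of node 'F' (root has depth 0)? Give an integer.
Answer: 4

Derivation:
Path from root to F: B -> D -> C -> A -> F
Depth = number of edges = 4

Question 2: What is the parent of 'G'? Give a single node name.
Scan adjacency: G appears as child of E

Answer: E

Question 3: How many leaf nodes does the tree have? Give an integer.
Answer: 3

Derivation:
Leaves (nodes with no children): F, G, H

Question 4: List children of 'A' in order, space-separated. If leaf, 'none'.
Answer: F

Derivation:
Node A's children (from adjacency): F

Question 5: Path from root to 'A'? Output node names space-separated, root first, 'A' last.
Walk down from root: B -> D -> C -> A

Answer: B D C A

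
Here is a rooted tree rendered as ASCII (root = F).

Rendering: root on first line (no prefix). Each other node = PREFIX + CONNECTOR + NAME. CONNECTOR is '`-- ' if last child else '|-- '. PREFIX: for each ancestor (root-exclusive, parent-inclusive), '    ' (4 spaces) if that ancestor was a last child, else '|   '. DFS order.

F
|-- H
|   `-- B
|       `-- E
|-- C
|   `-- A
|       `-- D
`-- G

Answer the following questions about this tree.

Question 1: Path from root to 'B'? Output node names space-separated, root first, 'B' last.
Walk down from root: F -> H -> B

Answer: F H B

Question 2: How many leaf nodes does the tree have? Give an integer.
Leaves (nodes with no children): D, E, G

Answer: 3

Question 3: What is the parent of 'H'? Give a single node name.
Scan adjacency: H appears as child of F

Answer: F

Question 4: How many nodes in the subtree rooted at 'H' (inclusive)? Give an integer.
Answer: 3

Derivation:
Subtree rooted at H contains: B, E, H
Count = 3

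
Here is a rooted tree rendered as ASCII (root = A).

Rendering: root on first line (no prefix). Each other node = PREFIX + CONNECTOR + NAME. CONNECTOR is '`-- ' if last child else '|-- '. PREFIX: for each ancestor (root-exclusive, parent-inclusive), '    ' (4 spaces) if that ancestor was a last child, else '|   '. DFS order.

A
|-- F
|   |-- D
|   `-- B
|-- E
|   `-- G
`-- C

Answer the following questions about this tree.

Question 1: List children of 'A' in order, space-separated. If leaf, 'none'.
Answer: F E C

Derivation:
Node A's children (from adjacency): F, E, C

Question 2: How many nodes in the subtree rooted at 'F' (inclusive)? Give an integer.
Answer: 3

Derivation:
Subtree rooted at F contains: B, D, F
Count = 3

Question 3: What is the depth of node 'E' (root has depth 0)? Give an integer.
Path from root to E: A -> E
Depth = number of edges = 1

Answer: 1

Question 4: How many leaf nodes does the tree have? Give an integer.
Answer: 4

Derivation:
Leaves (nodes with no children): B, C, D, G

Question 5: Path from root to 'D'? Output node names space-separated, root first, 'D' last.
Answer: A F D

Derivation:
Walk down from root: A -> F -> D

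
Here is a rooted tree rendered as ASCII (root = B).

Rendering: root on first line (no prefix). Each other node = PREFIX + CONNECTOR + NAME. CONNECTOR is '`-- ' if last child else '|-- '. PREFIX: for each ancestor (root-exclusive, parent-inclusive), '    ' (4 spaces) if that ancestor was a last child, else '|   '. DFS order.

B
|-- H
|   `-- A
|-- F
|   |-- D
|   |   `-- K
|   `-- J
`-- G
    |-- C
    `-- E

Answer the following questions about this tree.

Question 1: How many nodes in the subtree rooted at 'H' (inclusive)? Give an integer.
Answer: 2

Derivation:
Subtree rooted at H contains: A, H
Count = 2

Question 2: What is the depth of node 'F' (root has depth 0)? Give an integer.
Path from root to F: B -> F
Depth = number of edges = 1

Answer: 1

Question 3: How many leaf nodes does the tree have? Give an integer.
Answer: 5

Derivation:
Leaves (nodes with no children): A, C, E, J, K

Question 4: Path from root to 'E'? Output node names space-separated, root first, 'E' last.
Answer: B G E

Derivation:
Walk down from root: B -> G -> E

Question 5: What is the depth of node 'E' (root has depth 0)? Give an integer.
Answer: 2

Derivation:
Path from root to E: B -> G -> E
Depth = number of edges = 2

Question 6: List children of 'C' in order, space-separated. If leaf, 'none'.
Answer: none

Derivation:
Node C's children (from adjacency): (leaf)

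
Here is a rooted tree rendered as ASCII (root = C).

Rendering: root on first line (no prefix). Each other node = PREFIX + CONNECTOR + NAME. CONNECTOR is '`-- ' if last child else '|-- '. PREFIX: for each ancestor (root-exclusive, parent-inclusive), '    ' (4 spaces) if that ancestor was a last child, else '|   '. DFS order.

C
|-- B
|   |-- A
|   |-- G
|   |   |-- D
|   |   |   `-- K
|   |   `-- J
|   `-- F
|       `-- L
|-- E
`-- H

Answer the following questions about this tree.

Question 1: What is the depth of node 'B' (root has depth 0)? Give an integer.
Path from root to B: C -> B
Depth = number of edges = 1

Answer: 1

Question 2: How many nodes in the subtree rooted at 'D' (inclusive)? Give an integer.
Answer: 2

Derivation:
Subtree rooted at D contains: D, K
Count = 2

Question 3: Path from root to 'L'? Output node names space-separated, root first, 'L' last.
Walk down from root: C -> B -> F -> L

Answer: C B F L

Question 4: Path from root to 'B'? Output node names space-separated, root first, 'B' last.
Walk down from root: C -> B

Answer: C B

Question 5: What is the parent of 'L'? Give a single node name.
Scan adjacency: L appears as child of F

Answer: F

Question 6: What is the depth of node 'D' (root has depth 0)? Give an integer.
Path from root to D: C -> B -> G -> D
Depth = number of edges = 3

Answer: 3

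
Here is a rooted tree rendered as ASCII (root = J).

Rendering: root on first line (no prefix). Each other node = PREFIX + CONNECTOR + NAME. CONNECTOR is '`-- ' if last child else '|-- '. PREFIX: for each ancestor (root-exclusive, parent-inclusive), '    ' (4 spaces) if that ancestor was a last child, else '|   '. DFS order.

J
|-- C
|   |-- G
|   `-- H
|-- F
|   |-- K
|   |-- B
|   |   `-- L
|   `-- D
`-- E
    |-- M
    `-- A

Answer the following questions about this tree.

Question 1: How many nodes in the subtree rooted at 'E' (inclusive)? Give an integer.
Subtree rooted at E contains: A, E, M
Count = 3

Answer: 3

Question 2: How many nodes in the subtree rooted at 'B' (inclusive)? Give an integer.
Answer: 2

Derivation:
Subtree rooted at B contains: B, L
Count = 2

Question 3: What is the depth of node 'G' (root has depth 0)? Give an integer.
Answer: 2

Derivation:
Path from root to G: J -> C -> G
Depth = number of edges = 2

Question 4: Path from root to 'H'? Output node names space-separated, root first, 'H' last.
Walk down from root: J -> C -> H

Answer: J C H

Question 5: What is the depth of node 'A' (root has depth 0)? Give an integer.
Path from root to A: J -> E -> A
Depth = number of edges = 2

Answer: 2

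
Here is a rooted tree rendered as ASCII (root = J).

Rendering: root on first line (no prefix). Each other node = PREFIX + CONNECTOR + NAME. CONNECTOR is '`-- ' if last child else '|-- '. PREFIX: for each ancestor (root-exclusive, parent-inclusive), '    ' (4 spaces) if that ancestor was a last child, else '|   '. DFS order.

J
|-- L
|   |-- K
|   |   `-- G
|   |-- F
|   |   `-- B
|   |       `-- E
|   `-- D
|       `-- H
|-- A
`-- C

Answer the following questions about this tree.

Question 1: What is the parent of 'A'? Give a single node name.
Scan adjacency: A appears as child of J

Answer: J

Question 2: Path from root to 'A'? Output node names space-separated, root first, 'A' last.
Walk down from root: J -> A

Answer: J A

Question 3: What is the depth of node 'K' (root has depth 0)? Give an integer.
Answer: 2

Derivation:
Path from root to K: J -> L -> K
Depth = number of edges = 2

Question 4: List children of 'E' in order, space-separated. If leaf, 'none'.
Answer: none

Derivation:
Node E's children (from adjacency): (leaf)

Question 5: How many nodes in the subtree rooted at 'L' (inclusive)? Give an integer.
Answer: 8

Derivation:
Subtree rooted at L contains: B, D, E, F, G, H, K, L
Count = 8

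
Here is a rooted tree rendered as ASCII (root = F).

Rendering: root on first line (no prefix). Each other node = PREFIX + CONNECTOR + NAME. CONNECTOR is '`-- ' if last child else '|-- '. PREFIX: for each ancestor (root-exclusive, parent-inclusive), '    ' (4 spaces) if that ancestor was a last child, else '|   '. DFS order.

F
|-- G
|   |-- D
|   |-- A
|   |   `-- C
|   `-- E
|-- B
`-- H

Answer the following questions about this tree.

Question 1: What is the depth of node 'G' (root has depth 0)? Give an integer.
Answer: 1

Derivation:
Path from root to G: F -> G
Depth = number of edges = 1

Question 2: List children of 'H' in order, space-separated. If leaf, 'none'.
Node H's children (from adjacency): (leaf)

Answer: none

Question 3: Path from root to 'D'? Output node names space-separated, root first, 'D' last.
Walk down from root: F -> G -> D

Answer: F G D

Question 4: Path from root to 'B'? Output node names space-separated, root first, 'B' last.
Walk down from root: F -> B

Answer: F B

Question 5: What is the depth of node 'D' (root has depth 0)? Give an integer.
Answer: 2

Derivation:
Path from root to D: F -> G -> D
Depth = number of edges = 2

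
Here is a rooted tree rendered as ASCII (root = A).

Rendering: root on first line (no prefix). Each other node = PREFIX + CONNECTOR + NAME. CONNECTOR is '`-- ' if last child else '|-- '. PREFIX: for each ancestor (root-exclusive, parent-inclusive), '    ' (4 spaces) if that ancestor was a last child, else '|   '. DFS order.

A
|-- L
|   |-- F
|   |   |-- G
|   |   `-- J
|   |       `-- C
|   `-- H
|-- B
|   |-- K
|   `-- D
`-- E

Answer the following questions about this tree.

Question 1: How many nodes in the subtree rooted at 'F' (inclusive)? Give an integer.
Answer: 4

Derivation:
Subtree rooted at F contains: C, F, G, J
Count = 4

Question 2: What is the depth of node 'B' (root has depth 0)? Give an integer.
Path from root to B: A -> B
Depth = number of edges = 1

Answer: 1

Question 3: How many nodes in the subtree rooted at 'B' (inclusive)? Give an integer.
Subtree rooted at B contains: B, D, K
Count = 3

Answer: 3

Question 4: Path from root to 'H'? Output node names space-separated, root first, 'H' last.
Answer: A L H

Derivation:
Walk down from root: A -> L -> H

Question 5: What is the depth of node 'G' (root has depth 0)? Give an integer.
Answer: 3

Derivation:
Path from root to G: A -> L -> F -> G
Depth = number of edges = 3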